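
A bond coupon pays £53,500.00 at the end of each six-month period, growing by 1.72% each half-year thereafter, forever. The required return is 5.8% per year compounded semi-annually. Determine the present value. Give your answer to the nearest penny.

Periodic rate r = 0.058/2 per half-year.
Growing perpetuity (Gordon): PV = PMT₁ / (r − g) = 53,500 / (r − 0.0172) = £4,533,898.31.

£4,533,898.31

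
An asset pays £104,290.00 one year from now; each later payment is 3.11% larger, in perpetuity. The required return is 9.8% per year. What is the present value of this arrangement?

£1,558,893.87

Periodic rate r = 0.098 per year.
Growing perpetuity (Gordon): PV = PMT₁ / (r − g) = 104,290 / (r − 0.0311) = £1,558,893.87.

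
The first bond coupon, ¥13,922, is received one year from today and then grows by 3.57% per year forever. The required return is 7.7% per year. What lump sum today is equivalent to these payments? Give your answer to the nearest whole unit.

¥337,094

Periodic rate r = 0.077 per year.
Growing perpetuity (Gordon): PV = PMT₁ / (r − g) = 13,922 / (r − 0.0357) = ¥337,094.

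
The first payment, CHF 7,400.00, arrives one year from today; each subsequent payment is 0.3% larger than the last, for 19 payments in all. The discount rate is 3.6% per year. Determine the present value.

Periodic rate r = 0.036 per year.
Growing ordinary annuity: PV = PMT₁ × [1 − ((1+g)/(1+r))^n] / (r − g) = 7,400 × [1 − ((1+0.003)/(1+r))^19] / (r − 0.003) = CHF 103,015.20.

CHF 103,015.20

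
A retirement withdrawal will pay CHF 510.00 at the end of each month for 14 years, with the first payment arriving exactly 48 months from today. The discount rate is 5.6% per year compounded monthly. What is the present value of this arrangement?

Ordinary annuity of 168 payments, first payment at period 48.
Periodic rate r = 0.056/12 per month; n is counted in months.
The ordinary-annuity PV formula values the stream one period before the first payment (period 47); discount that back 47 periods:
PV₀ = 510 × [1 − (1+r)^−168] / r × (1+r)^−47 = CHF 47,643.31

CHF 47,643.31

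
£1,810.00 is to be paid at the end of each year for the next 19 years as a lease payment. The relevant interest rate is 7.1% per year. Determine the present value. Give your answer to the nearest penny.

This is an ordinary annuity: 19 payments of £1,810.00 at the end of each year.
Periodic rate r = 0.071 per year.
PV = PMT × [(1 − (1+r)^−n)/r] = 1,810 × [1 − (1+r)^−19] / r = £18,567.95

£18,567.95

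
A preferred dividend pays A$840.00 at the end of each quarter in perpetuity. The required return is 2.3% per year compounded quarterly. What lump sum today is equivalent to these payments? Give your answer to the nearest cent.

A$146,086.96

Periodic rate r = 0.023/4 per quarter.
Level perpetuity: PV = PMT / r = 840 / (0.023/4) = A$146,086.96.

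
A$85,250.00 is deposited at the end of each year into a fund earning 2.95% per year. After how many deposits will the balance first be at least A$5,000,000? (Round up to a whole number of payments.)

35 payments

Periodic rate r = 0.0295 per year.
Ordinary annuity FV: 5,000,000 = 85,250 × [((1+r)^n − 1)/r].
(1+r)^n = 1 + 5,000,000 × r / 85,250, so n = ln(1 + 5,000,000·r/85,250) / ln(1+r) = 34.55.
Round up to a whole number of payments: n = 35.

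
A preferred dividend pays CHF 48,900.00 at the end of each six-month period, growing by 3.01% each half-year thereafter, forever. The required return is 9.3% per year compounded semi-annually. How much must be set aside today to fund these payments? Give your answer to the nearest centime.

CHF 2,981,707.32

Periodic rate r = 0.093/2 per half-year.
Growing perpetuity (Gordon): PV = PMT₁ / (r − g) = 48,900 / (r − 0.0301) = CHF 2,981,707.32.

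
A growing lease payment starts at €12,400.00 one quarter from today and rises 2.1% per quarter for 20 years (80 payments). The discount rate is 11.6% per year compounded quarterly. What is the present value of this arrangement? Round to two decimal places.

Periodic rate r = 0.116/4 per quarter; n is counted in quarters.
Growing ordinary annuity: PV = PMT₁ × [1 − ((1+g)/(1+r))^n] / (r − g) = 12,400 × [1 − ((1+0.021)/(1+r))^80] / (r − 0.021) = €719,841.38.

€719,841.38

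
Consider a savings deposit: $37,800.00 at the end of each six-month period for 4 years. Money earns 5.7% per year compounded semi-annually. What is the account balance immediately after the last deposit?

This is an ordinary annuity: 8 deposits of $37,800.00 at the end of each six-month period.
Periodic rate r = 0.057/2 per half-year; n is counted in half-years.
FV = PMT × [((1+r)^n − 1)/r] = 37,800 × [(1+r)^8 − 1] / r = $334,346.44

$334,346.44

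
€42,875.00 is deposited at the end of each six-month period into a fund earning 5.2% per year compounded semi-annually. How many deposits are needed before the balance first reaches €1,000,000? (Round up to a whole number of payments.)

19 payments

Periodic rate r = 0.052/2 per half-year; n is counted in half-years.
Ordinary annuity FV: 1,000,000 = 42,875 × [((1+r)^n − 1)/r].
(1+r)^n = 1 + 1,000,000 × r / 42,875, so n = ln(1 + 1,000,000·r/42,875) / ln(1+r) = 18.47.
Round up to a whole number of payments: n = 19.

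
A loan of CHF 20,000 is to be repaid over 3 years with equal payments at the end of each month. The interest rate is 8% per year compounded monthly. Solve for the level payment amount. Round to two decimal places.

CHF 626.73

Level ordinary annuity; solve PV = PMT × [(1 − (1+r)^−n)/r] for PMT.
Periodic rate r = 0.08/12 per month; n is counted in months.
With n = 36: PMT = 20,000 / ([(1 − (1+r)^−n)/r]) = CHF 626.73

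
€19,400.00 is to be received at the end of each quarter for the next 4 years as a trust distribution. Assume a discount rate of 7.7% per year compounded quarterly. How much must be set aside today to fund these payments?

This is an ordinary annuity: 16 payments of €19,400.00 at the end of each quarter.
Periodic rate r = 0.077/4 per quarter; n is counted in quarters.
PV = PMT × [(1 − (1+r)^−n)/r] = 19,400 × [1 − (1+r)^−16] / r = €264,979.24

€264,979.24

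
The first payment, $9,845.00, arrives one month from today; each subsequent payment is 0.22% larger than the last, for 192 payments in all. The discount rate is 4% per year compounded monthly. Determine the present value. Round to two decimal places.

Periodic rate r = 0.04/12 per month; n is counted in months.
Growing ordinary annuity: PV = PMT₁ × [1 − ((1+g)/(1+r))^n] / (r − g) = 9,845 × [1 − ((1+0.0022)/(1+r))^192] / (r − 0.0022) = $1,694,525.06.

$1,694,525.06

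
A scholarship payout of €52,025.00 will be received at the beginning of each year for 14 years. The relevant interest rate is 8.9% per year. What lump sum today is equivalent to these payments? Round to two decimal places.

€443,618.96

This is an annuity due: 14 payments of €52,025.00 at the beginning of each year.
Periodic rate r = 0.089 per year.
PV = PMT × [(1 − (1+r)^−n)/r] × (1+r) = 52,025 × [1 − (1+r)^−14] / r × (1+r) = €443,618.96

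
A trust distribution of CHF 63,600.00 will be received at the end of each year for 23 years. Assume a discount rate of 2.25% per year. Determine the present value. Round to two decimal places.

This is an ordinary annuity: 23 payments of CHF 63,600.00 at the end of each year.
Periodic rate r = 0.0225 per year.
PV = PMT × [(1 − (1+r)^−n)/r] = 63,600 × [1 − (1+r)^−23] / r = CHF 1,132,257.42

CHF 1,132,257.42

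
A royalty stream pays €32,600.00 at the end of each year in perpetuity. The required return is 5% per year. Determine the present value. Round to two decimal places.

€652,000.00

Periodic rate r = 0.05 per year.
Level perpetuity: PV = PMT / r = 32,600 / (0.05) = €652,000.00.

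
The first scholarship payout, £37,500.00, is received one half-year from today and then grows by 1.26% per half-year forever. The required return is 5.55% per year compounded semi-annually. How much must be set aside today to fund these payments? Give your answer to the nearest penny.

Periodic rate r = 0.0555/2 per half-year.
Growing perpetuity (Gordon): PV = PMT₁ / (r − g) = 37,500 / (r − 0.0126) = £2,475,247.52.

£2,475,247.52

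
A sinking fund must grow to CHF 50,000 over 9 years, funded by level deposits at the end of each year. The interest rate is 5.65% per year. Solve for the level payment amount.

Level ordinary annuity; solve FV = PMT × [((1+r)^n − 1)/r] for PMT.
Periodic rate r = 0.0565 per year.
With n = 9: PMT = 50,000 / ([((1+r)^n − 1)/r]) = CHF 4,414.54

CHF 4,414.54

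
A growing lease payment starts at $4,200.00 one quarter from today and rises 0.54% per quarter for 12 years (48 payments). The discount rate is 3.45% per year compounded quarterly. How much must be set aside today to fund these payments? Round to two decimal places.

Periodic rate r = 0.0345/4 per quarter; n is counted in quarters.
Growing ordinary annuity: PV = PMT₁ × [1 − ((1+g)/(1+r))^n] / (r − g) = 4,200 × [1 − ((1+0.0054)/(1+r))^48] / (r − 0.0054) = $185,568.06.

$185,568.06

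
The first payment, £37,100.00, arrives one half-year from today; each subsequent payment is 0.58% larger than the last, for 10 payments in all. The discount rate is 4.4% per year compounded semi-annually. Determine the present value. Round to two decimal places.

Periodic rate r = 0.044/2 per half-year; n is counted in half-years.
Growing ordinary annuity: PV = PMT₁ × [1 − ((1+g)/(1+r))^n] / (r − g) = 37,100 × [1 − ((1+0.0058)/(1+r))^10] / (r − 0.0058) = £338,184.42.

£338,184.42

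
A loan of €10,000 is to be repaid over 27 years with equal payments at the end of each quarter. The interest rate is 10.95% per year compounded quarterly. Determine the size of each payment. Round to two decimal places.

€289.41

Level ordinary annuity; solve PV = PMT × [(1 − (1+r)^−n)/r] for PMT.
Periodic rate r = 0.1095/4 per quarter; n is counted in quarters.
With n = 108: PMT = 10,000 / ([(1 − (1+r)^−n)/r]) = €289.41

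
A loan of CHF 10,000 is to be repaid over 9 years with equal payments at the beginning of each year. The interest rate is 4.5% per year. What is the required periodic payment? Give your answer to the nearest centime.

CHF 1,316.50

Level annuity due; solve PV = PMT × [(1 − (1+r)^−n)/r] × (1+r) for PMT.
Periodic rate r = 0.045 per year.
With n = 9: PMT = 10,000 / ([(1 − (1+r)^−n)/r] × (1+r)) = CHF 1,316.50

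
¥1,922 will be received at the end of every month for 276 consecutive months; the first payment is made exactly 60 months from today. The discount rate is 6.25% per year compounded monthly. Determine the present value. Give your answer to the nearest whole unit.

¥206,856

Ordinary annuity of 276 payments, first payment at period 60.
Periodic rate r = 0.0625/12 per month; n is counted in months.
The ordinary-annuity PV formula values the stream one period before the first payment (period 59); discount that back 59 periods:
PV₀ = 1,922 × [1 − (1+r)^−276] / r × (1+r)^−59 = ¥206,856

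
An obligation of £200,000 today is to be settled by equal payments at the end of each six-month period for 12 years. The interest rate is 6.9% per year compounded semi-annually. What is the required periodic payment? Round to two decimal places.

Level ordinary annuity; solve PV = PMT × [(1 − (1+r)^−n)/r] for PMT.
Periodic rate r = 0.069/2 per half-year; n is counted in half-years.
With n = 24: PMT = 200,000 / ([(1 − (1+r)^−n)/r]) = £12,389.25

£12,389.25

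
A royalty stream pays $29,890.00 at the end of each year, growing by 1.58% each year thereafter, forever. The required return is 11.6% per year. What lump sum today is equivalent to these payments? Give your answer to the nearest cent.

$298,303.39

Periodic rate r = 0.116 per year.
Growing perpetuity (Gordon): PV = PMT₁ / (r − g) = 29,890 / (r − 0.0158) = $298,303.39.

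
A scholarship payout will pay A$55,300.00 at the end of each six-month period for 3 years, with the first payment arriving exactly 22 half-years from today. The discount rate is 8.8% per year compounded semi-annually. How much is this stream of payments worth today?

Ordinary annuity of 6 payments, first payment at period 22.
Periodic rate r = 0.088/2 per half-year; n is counted in half-years.
The ordinary-annuity PV formula values the stream one period before the first payment (period 21); discount that back 21 periods:
PV₀ = 55,300 × [1 − (1+r)^−6] / r × (1+r)^−21 = A$115,847.80

A$115,847.80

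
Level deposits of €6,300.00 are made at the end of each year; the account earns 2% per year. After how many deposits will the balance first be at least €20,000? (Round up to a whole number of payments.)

4 payments

Periodic rate r = 0.02 per year.
Ordinary annuity FV: 20,000 = 6,300 × [((1+r)^n − 1)/r].
(1+r)^n = 1 + 20,000 × r / 6,300, so n = ln(1 + 20,000·r/6,300) / ln(1+r) = 3.11.
Round up to a whole number of payments: n = 4.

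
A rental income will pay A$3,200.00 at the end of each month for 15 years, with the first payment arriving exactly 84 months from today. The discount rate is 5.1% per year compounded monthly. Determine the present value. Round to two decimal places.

Ordinary annuity of 180 payments, first payment at period 84.
Periodic rate r = 0.051/12 per month; n is counted in months.
The ordinary-annuity PV formula values the stream one period before the first payment (period 83); discount that back 83 periods:
PV₀ = 3,200 × [1 − (1+r)^−180] / r × (1+r)^−83 = A$282,720.48

A$282,720.48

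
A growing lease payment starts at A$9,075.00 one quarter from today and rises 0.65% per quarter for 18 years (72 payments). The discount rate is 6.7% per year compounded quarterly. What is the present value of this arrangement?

Periodic rate r = 0.067/4 per quarter; n is counted in quarters.
Growing ordinary annuity: PV = PMT₁ × [1 − ((1+g)/(1+r))^n] / (r − g) = 9,075 × [1 − ((1+0.0065)/(1+r))^72] / (r − 0.0065) = A$458,497.62.

A$458,497.62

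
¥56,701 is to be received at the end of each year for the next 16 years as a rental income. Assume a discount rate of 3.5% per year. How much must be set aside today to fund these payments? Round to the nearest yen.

¥685,749

This is an ordinary annuity: 16 payments of ¥56,701 at the end of each year.
Periodic rate r = 0.035 per year.
PV = PMT × [(1 − (1+r)^−n)/r] = 56,701 × [1 − (1+r)^−16] / r = ¥685,749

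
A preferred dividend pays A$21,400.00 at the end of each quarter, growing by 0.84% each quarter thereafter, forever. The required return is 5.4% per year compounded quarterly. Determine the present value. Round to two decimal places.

A$4,196,078.43

Periodic rate r = 0.054/4 per quarter.
Growing perpetuity (Gordon): PV = PMT₁ / (r − g) = 21,400 / (r − 0.0084) = A$4,196,078.43.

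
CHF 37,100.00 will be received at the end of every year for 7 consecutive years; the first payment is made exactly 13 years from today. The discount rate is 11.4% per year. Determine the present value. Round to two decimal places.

CHF 47,247.99

Ordinary annuity of 7 payments, first payment at period 13.
Periodic rate r = 0.114 per year.
The ordinary-annuity PV formula values the stream one period before the first payment (period 12); discount that back 12 periods:
PV₀ = 37,100 × [1 − (1+r)^−7] / r × (1+r)^−12 = CHF 47,247.99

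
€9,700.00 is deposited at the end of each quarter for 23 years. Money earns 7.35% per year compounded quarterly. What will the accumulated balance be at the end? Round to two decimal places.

€2,290,851.86

This is an ordinary annuity: 92 deposits of €9,700.00 at the end of each quarter.
Periodic rate r = 0.0735/4 per quarter; n is counted in quarters.
FV = PMT × [((1+r)^n − 1)/r] = 9,700 × [(1+r)^92 − 1] / r = €2,290,851.86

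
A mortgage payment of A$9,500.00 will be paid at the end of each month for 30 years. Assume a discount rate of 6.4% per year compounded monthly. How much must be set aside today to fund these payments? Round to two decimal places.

A$1,518,770.62

This is an ordinary annuity: 360 payments of A$9,500.00 at the end of each month.
Periodic rate r = 0.064/12 per month; n is counted in months.
PV = PMT × [(1 − (1+r)^−n)/r] = 9,500 × [1 − (1+r)^−360] / r = A$1,518,770.62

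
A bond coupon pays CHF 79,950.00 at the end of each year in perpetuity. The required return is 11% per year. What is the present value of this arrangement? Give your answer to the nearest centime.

CHF 726,818.18

Periodic rate r = 0.11 per year.
Level perpetuity: PV = PMT / r = 79,950 / (0.11) = CHF 726,818.18.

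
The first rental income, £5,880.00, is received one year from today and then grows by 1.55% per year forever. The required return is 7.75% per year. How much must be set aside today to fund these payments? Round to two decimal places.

Periodic rate r = 0.0775 per year.
Growing perpetuity (Gordon): PV = PMT₁ / (r − g) = 5,880 / (r − 0.0155) = £94,838.71.

£94,838.71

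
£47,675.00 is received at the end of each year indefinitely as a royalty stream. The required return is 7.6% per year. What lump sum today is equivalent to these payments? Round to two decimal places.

Periodic rate r = 0.076 per year.
Level perpetuity: PV = PMT / r = 47,675 / (0.076) = £627,302.63.

£627,302.63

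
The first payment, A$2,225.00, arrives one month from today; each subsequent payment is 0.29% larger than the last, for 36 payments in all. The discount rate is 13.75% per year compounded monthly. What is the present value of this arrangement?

A$68,516.29

Periodic rate r = 0.1375/12 per month; n is counted in months.
Growing ordinary annuity: PV = PMT₁ × [1 − ((1+g)/(1+r))^n] / (r − g) = 2,225 × [1 − ((1+0.0029)/(1+r))^36] / (r − 0.0029) = A$68,516.29.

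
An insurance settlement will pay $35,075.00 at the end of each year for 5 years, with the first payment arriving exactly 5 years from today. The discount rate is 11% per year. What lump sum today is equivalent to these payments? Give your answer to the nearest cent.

$85,393.66

Ordinary annuity of 5 payments, first payment at period 5.
Periodic rate r = 0.11 per year.
The ordinary-annuity PV formula values the stream one period before the first payment (period 4); discount that back 4 periods:
PV₀ = 35,075 × [1 − (1+r)^−5] / r × (1+r)^−4 = $85,393.66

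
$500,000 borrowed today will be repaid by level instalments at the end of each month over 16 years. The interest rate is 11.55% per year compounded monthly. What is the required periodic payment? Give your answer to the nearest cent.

$5,722.02

Level ordinary annuity; solve PV = PMT × [(1 − (1+r)^−n)/r] for PMT.
Periodic rate r = 0.1155/12 per month; n is counted in months.
With n = 192: PMT = 500,000 / ([(1 − (1+r)^−n)/r]) = $5,722.02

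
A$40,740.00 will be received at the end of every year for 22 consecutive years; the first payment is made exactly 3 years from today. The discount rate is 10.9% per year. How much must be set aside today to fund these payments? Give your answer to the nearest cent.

Ordinary annuity of 22 payments, first payment at period 3.
Periodic rate r = 0.109 per year.
The ordinary-annuity PV formula values the stream one period before the first payment (period 2); discount that back 2 periods:
PV₀ = 40,740 × [1 − (1+r)^−22] / r × (1+r)^−2 = A$272,694.56

A$272,694.56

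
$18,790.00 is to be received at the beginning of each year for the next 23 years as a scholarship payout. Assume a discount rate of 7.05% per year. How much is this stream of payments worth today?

This is an annuity due: 23 payments of $18,790.00 at the beginning of each year.
Periodic rate r = 0.0705 per year.
PV = PMT × [(1 − (1+r)^−n)/r] × (1+r) = 18,790 × [1 − (1+r)^−23] / r × (1+r) = $225,771.80

$225,771.80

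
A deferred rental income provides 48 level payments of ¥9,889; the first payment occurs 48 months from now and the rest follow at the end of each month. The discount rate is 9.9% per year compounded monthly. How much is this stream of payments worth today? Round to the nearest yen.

Ordinary annuity of 48 payments, first payment at period 48.
Periodic rate r = 0.099/12 per month; n is counted in months.
The ordinary-annuity PV formula values the stream one period before the first payment (period 47); discount that back 47 periods:
PV₀ = 9,889 × [1 − (1+r)^−48] / r × (1+r)^−47 = ¥265,506

¥265,506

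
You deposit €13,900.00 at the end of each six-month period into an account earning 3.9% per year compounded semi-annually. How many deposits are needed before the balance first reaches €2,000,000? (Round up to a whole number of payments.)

Periodic rate r = 0.039/2 per half-year; n is counted in half-years.
Ordinary annuity FV: 2,000,000 = 13,900 × [((1+r)^n − 1)/r].
(1+r)^n = 1 + 2,000,000 × r / 13,900, so n = ln(1 + 2,000,000·r/13,900) / ln(1+r) = 69.21.
Round up to a whole number of payments: n = 70.

70 payments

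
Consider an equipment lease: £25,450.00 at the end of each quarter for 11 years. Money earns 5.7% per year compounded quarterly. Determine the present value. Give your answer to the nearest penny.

£827,685.40

This is an ordinary annuity: 44 payments of £25,450.00 at the end of each quarter.
Periodic rate r = 0.057/4 per quarter; n is counted in quarters.
PV = PMT × [(1 − (1+r)^−n)/r] = 25,450 × [1 − (1+r)^−44] / r = £827,685.40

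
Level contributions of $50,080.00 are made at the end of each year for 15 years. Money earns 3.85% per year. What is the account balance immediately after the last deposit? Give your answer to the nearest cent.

$991,677.28

This is an ordinary annuity: 15 deposits of $50,080.00 at the end of each year.
Periodic rate r = 0.0385 per year.
FV = PMT × [((1+r)^n − 1)/r] = 50,080 × [(1+r)^15 − 1] / r = $991,677.28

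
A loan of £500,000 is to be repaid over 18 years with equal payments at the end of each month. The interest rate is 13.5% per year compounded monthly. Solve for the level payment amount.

£6,176.16

Level ordinary annuity; solve PV = PMT × [(1 − (1+r)^−n)/r] for PMT.
Periodic rate r = 0.135/12 per month; n is counted in months.
With n = 216: PMT = 500,000 / ([(1 − (1+r)^−n)/r]) = £6,176.16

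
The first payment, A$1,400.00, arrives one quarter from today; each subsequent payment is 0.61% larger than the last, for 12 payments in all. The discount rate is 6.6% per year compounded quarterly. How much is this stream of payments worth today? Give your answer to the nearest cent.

A$15,628.28

Periodic rate r = 0.066/4 per quarter; n is counted in quarters.
Growing ordinary annuity: PV = PMT₁ × [1 − ((1+g)/(1+r))^n] / (r − g) = 1,400 × [1 − ((1+0.0061)/(1+r))^12] / (r − 0.0061) = A$15,628.28.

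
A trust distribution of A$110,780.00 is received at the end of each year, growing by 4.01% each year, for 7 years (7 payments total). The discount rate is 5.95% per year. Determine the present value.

Periodic rate r = 0.0595 per year.
Growing ordinary annuity: PV = PMT₁ × [1 − ((1+g)/(1+r))^n] / (r − g) = 110,780 × [1 − ((1+0.0401)/(1+r))^7] / (r − 0.0401) = A$692,910.98.

A$692,910.98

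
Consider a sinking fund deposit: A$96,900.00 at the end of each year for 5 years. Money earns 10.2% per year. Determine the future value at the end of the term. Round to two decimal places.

This is an ordinary annuity: 5 deposits of A$96,900.00 at the end of each year.
Periodic rate r = 0.102 per year.
FV = PMT × [((1+r)^n − 1)/r] = 96,900 × [(1+r)^5 − 1] / r = A$593,944.12

A$593,944.12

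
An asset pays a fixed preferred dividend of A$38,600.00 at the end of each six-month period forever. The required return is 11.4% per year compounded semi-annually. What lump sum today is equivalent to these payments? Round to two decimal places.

A$677,192.98

Periodic rate r = 0.114/2 per half-year.
Level perpetuity: PV = PMT / r = 38,600 / (0.114/2) = A$677,192.98.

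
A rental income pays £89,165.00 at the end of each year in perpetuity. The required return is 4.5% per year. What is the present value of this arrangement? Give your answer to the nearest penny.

Periodic rate r = 0.045 per year.
Level perpetuity: PV = PMT / r = 89,165 / (0.045) = £1,981,444.44.

£1,981,444.44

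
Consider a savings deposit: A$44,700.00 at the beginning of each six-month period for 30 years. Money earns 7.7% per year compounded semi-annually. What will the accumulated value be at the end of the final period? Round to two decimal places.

A$10,425,965.17

This is an annuity due: 60 deposits of A$44,700.00 at the beginning of each six-month period.
Periodic rate r = 0.077/2 per half-year; n is counted in half-years.
FV = PMT × [((1+r)^n − 1)/r] × (1+r) = 44,700 × [(1+r)^60 − 1] / r × (1+r) = A$10,425,965.17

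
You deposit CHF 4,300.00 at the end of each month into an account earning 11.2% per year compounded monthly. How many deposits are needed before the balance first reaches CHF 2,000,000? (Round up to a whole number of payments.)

Periodic rate r = 0.112/12 per month; n is counted in months.
Ordinary annuity FV: 2,000,000 = 4,300 × [((1+r)^n − 1)/r].
(1+r)^n = 1 + 2,000,000 × r / 4,300, so n = ln(1 + 2,000,000·r/4,300) / ln(1+r) = 180.35.
Round up to a whole number of payments: n = 181.

181 payments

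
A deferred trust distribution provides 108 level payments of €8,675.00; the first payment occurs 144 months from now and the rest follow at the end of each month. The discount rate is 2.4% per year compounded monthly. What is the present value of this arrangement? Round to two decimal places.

Ordinary annuity of 108 payments, first payment at period 144.
Periodic rate r = 0.024/12 per month; n is counted in months.
The ordinary-annuity PV formula values the stream one period before the first payment (period 143); discount that back 143 periods:
PV₀ = 8,675 × [1 − (1+r)^−108] / r × (1+r)^−143 = €632,645.50

€632,645.50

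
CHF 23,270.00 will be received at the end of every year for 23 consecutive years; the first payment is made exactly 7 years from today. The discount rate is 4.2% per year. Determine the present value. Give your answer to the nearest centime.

CHF 264,824.73

Ordinary annuity of 23 payments, first payment at period 7.
Periodic rate r = 0.042 per year.
The ordinary-annuity PV formula values the stream one period before the first payment (period 6); discount that back 6 periods:
PV₀ = 23,270 × [1 − (1+r)^−23] / r × (1+r)^−6 = CHF 264,824.73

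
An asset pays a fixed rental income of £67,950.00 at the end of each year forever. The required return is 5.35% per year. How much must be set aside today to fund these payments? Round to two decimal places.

Periodic rate r = 0.0535 per year.
Level perpetuity: PV = PMT / r = 67,950 / (0.0535) = £1,270,093.46.

£1,270,093.46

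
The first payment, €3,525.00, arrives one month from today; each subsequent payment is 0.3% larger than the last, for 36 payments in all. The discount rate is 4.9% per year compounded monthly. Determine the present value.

€124,026.57

Periodic rate r = 0.049/12 per month; n is counted in months.
Growing ordinary annuity: PV = PMT₁ × [1 − ((1+g)/(1+r))^n] / (r − g) = 3,525 × [1 − ((1+0.003)/(1+r))^36] / (r − 0.003) = €124,026.57.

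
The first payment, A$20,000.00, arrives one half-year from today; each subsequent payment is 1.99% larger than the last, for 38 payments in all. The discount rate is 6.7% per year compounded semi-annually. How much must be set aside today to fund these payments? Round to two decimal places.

Periodic rate r = 0.067/2 per half-year; n is counted in half-years.
Growing ordinary annuity: PV = PMT₁ × [1 − ((1+g)/(1+r))^n] / (r − g) = 20,000 × [1 − ((1+0.0199)/(1+r))^38] / (r − 0.0199) = A$581,630.12.

A$581,630.12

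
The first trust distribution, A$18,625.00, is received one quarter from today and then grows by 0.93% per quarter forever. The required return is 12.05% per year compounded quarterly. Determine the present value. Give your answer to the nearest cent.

Periodic rate r = 0.1205/4 per quarter.
Growing perpetuity (Gordon): PV = PMT₁ / (r − g) = 18,625 / (r − 0.0093) = A$894,357.74.

A$894,357.74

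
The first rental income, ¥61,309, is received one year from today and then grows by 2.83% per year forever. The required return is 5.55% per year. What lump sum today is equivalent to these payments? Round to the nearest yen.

Periodic rate r = 0.0555 per year.
Growing perpetuity (Gordon): PV = PMT₁ / (r − g) = 61,309 / (r − 0.0283) = ¥2,254,007.

¥2,254,007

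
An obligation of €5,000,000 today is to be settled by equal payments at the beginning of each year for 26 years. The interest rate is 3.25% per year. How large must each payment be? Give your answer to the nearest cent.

Level annuity due; solve PV = PMT × [(1 − (1+r)^−n)/r] × (1+r) for PMT.
Periodic rate r = 0.0325 per year.
With n = 26: PMT = 5,000,000 / ([(1 − (1+r)^−n)/r] × (1+r)) = €278,740.00

€278,740.00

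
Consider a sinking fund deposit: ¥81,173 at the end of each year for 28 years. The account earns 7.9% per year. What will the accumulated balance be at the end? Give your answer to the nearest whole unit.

¥7,609,932

This is an ordinary annuity: 28 deposits of ¥81,173 at the end of each year.
Periodic rate r = 0.079 per year.
FV = PMT × [((1+r)^n − 1)/r] = 81,173 × [(1+r)^28 − 1] / r = ¥7,609,932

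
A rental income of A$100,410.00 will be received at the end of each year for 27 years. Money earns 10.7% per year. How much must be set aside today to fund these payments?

This is an ordinary annuity: 27 payments of A$100,410.00 at the end of each year.
Periodic rate r = 0.107 per year.
PV = PMT × [(1 − (1+r)^−n)/r] = 100,410 × [1 − (1+r)^−27] / r = A$878,098.70

A$878,098.70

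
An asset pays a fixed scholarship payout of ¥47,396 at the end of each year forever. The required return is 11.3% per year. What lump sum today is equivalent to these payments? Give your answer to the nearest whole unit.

¥419,434

Periodic rate r = 0.113 per year.
Level perpetuity: PV = PMT / r = 47,396 / (0.113) = ¥419,434.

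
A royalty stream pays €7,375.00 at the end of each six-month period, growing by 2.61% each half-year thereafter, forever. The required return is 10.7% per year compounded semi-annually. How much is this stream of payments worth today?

Periodic rate r = 0.107/2 per half-year.
Growing perpetuity (Gordon): PV = PMT₁ / (r − g) = 7,375 / (r − 0.0261) = €269,160.58.

€269,160.58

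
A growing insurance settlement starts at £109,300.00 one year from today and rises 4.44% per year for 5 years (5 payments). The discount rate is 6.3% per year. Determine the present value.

£496,431.60

Periodic rate r = 0.063 per year.
Growing ordinary annuity: PV = PMT₁ × [1 − ((1+g)/(1+r))^n] / (r − g) = 109,300 × [1 − ((1+0.0444)/(1+r))^5] / (r − 0.0444) = £496,431.60.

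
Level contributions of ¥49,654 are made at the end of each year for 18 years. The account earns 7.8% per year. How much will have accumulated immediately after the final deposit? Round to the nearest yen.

¥1,823,763

This is an ordinary annuity: 18 deposits of ¥49,654 at the end of each year.
Periodic rate r = 0.078 per year.
FV = PMT × [((1+r)^n − 1)/r] = 49,654 × [(1+r)^18 − 1] / r = ¥1,823,763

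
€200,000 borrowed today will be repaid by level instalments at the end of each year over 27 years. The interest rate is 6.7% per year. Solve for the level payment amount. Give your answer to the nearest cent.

€16,214.99

Level ordinary annuity; solve PV = PMT × [(1 − (1+r)^−n)/r] for PMT.
Periodic rate r = 0.067 per year.
With n = 27: PMT = 200,000 / ([(1 − (1+r)^−n)/r]) = €16,214.99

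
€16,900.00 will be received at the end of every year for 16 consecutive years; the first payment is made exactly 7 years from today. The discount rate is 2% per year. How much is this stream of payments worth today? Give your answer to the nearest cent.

€203,756.83

Ordinary annuity of 16 payments, first payment at period 7.
Periodic rate r = 0.02 per year.
The ordinary-annuity PV formula values the stream one period before the first payment (period 6); discount that back 6 periods:
PV₀ = 16,900 × [1 − (1+r)^−16] / r × (1+r)^−6 = €203,756.83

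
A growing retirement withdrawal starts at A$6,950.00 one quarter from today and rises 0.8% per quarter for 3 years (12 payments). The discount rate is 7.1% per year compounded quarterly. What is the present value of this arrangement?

Periodic rate r = 0.071/4 per quarter; n is counted in quarters.
Growing ordinary annuity: PV = PMT₁ × [1 − ((1+g)/(1+r))^n] / (r − g) = 6,950 × [1 − ((1+0.008)/(1+r))^12] / (r − 0.008) = A$77,762.73.

A$77,762.73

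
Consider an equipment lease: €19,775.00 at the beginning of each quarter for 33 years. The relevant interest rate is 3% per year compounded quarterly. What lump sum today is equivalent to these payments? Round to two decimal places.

€1,665,716.84

This is an annuity due: 132 payments of €19,775.00 at the beginning of each quarter.
Periodic rate r = 0.03/4 per quarter; n is counted in quarters.
PV = PMT × [(1 − (1+r)^−n)/r] × (1+r) = 19,775 × [1 − (1+r)^−132] / r × (1+r) = €1,665,716.84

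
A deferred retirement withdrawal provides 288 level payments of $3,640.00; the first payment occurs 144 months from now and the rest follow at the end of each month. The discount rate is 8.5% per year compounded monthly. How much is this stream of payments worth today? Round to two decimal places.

Ordinary annuity of 288 payments, first payment at period 144.
Periodic rate r = 0.085/12 per month; n is counted in months.
The ordinary-annuity PV formula values the stream one period before the first payment (period 143); discount that back 143 periods:
PV₀ = 3,640 × [1 − (1+r)^−288] / r × (1+r)^−143 = $162,759.54

$162,759.54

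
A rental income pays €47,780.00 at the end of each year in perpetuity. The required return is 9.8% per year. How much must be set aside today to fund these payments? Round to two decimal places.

Periodic rate r = 0.098 per year.
Level perpetuity: PV = PMT / r = 47,780 / (0.098) = €487,551.02.

€487,551.02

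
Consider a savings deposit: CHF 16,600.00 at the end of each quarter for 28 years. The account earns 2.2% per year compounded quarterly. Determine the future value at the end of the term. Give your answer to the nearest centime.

This is an ordinary annuity: 112 deposits of CHF 16,600.00 at the end of each quarter.
Periodic rate r = 0.022/4 per quarter; n is counted in quarters.
FV = PMT × [((1+r)^n − 1)/r] = 16,600 × [(1+r)^112 − 1] / r = CHF 2,560,579.63

CHF 2,560,579.63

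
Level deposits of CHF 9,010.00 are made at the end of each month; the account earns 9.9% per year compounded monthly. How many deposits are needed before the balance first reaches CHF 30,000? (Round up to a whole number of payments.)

Periodic rate r = 0.099/12 per month; n is counted in months.
Ordinary annuity FV: 30,000 = 9,010 × [((1+r)^n − 1)/r].
(1+r)^n = 1 + 30,000 × r / 9,010, so n = ln(1 + 30,000·r/9,010) / ln(1+r) = 3.30.
Round up to a whole number of payments: n = 4.

4 payments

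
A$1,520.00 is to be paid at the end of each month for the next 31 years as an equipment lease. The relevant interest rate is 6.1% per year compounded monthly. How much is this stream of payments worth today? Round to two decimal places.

This is an ordinary annuity: 372 payments of A$1,520.00 at the end of each month.
Periodic rate r = 0.061/12 per month; n is counted in months.
PV = PMT × [(1 − (1+r)^−n)/r] = 1,520 × [1 − (1+r)^−372] / r = A$253,671.91

A$253,671.91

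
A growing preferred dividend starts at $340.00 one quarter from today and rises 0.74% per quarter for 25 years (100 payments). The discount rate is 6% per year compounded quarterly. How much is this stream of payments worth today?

$23,638.14

Periodic rate r = 0.06/4 per quarter; n is counted in quarters.
Growing ordinary annuity: PV = PMT₁ × [1 − ((1+g)/(1+r))^n] / (r − g) = 340 × [1 − ((1+0.0074)/(1+r))^100] / (r − 0.0074) = $23,638.14.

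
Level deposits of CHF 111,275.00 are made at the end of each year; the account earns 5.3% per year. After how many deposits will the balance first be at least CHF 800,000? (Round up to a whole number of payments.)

Periodic rate r = 0.053 per year.
Ordinary annuity FV: 800,000 = 111,275 × [((1+r)^n − 1)/r].
(1+r)^n = 1 + 800,000 × r / 111,275, so n = ln(1 + 800,000·r/111,275) / ln(1+r) = 6.25.
Round up to a whole number of payments: n = 7.

7 payments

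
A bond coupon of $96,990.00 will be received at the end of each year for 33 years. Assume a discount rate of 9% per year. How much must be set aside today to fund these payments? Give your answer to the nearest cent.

$1,014,946.09

This is an ordinary annuity: 33 payments of $96,990.00 at the end of each year.
Periodic rate r = 0.09 per year.
PV = PMT × [(1 − (1+r)^−n)/r] = 96,990 × [1 − (1+r)^−33] / r = $1,014,946.09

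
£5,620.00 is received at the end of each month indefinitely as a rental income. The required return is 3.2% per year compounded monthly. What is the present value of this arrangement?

Periodic rate r = 0.032/12 per month.
Level perpetuity: PV = PMT / r = 5,620 / (0.032/12) = £2,107,500.00.

£2,107,500.00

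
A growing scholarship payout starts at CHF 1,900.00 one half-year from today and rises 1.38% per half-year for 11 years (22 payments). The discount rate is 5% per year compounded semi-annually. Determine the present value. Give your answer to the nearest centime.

CHF 36,425.49

Periodic rate r = 0.05/2 per half-year; n is counted in half-years.
Growing ordinary annuity: PV = PMT₁ × [1 − ((1+g)/(1+r))^n] / (r − g) = 1,900 × [1 − ((1+0.0138)/(1+r))^22] / (r − 0.0138) = CHF 36,425.49.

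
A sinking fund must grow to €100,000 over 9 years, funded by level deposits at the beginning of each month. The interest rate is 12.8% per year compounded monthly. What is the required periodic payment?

€491.97

Level annuity due; solve FV = PMT × [((1+r)^n − 1)/r] × (1+r) for PMT.
Periodic rate r = 0.128/12 per month; n is counted in months.
With n = 108: PMT = 100,000 / ([((1+r)^n − 1)/r] × (1+r)) = €491.97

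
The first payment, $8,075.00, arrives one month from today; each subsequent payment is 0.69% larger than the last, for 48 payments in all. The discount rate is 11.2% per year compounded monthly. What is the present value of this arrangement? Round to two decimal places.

$363,042.49

Periodic rate r = 0.112/12 per month; n is counted in months.
Growing ordinary annuity: PV = PMT₁ × [1 − ((1+g)/(1+r))^n] / (r − g) = 8,075 × [1 − ((1+0.0069)/(1+r))^48] / (r − 0.0069) = $363,042.49.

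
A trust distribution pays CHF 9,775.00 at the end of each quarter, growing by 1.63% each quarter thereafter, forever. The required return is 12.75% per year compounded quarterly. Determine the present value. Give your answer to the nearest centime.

Periodic rate r = 0.1275/4 per quarter.
Growing perpetuity (Gordon): PV = PMT₁ / (r − g) = 9,775 / (r − 0.0163) = CHF 627,608.35.

CHF 627,608.35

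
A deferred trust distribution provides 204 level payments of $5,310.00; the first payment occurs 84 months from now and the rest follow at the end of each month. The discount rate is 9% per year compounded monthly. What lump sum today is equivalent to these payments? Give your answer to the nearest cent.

$297,868.91

Ordinary annuity of 204 payments, first payment at period 84.
Periodic rate r = 0.09/12 per month; n is counted in months.
The ordinary-annuity PV formula values the stream one period before the first payment (period 83); discount that back 83 periods:
PV₀ = 5,310 × [1 − (1+r)^−204] / r × (1+r)^−83 = $297,868.91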